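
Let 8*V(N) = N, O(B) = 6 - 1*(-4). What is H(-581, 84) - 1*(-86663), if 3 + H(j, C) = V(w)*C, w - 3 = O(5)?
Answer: 173593/2 ≈ 86797.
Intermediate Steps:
O(B) = 10 (O(B) = 6 + 4 = 10)
w = 13 (w = 3 + 10 = 13)
V(N) = N/8
H(j, C) = -3 + 13*C/8 (H(j, C) = -3 + ((⅛)*13)*C = -3 + 13*C/8)
H(-581, 84) - 1*(-86663) = (-3 + (13/8)*84) - 1*(-86663) = (-3 + 273/2) + 86663 = 267/2 + 86663 = 173593/2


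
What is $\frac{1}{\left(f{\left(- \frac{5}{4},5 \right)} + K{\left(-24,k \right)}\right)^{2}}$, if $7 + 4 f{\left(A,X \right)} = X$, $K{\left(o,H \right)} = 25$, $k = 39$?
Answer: $\frac{4}{2401} \approx 0.001666$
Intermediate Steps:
$f{\left(A,X \right)} = - \frac{7}{4} + \frac{X}{4}$
$\frac{1}{\left(f{\left(- \frac{5}{4},5 \right)} + K{\left(-24,k \right)}\right)^{2}} = \frac{1}{\left(\left(- \frac{7}{4} + \frac{1}{4} \cdot 5\right) + 25\right)^{2}} = \frac{1}{\left(\left(- \frac{7}{4} + \frac{5}{4}\right) + 25\right)^{2}} = \frac{1}{\left(- \frac{1}{2} + 25\right)^{2}} = \frac{1}{\left(\frac{49}{2}\right)^{2}} = \frac{1}{\frac{2401}{4}} = \frac{4}{2401}$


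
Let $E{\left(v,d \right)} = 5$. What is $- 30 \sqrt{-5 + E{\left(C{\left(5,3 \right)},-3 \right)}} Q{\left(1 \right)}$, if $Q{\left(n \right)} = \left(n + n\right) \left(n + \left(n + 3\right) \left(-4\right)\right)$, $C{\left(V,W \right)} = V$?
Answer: $0$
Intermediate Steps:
$Q{\left(n \right)} = 2 n \left(-12 - 3 n\right)$ ($Q{\left(n \right)} = 2 n \left(n + \left(3 + n\right) \left(-4\right)\right) = 2 n \left(n - \left(12 + 4 n\right)\right) = 2 n \left(-12 - 3 n\right)$)
$- 30 \sqrt{-5 + E{\left(C{\left(5,3 \right)},-3 \right)}} Q{\left(1 \right)} = - 30 \sqrt{-5 + 5} \left(\left(-6\right) 1 \left(4 + 1\right)\right) = - 30 \sqrt{0} \left(\left(-6\right) 1 \cdot 5\right) = \left(-30\right) 0 \left(-30\right) = 0 \left(-30\right) = 0$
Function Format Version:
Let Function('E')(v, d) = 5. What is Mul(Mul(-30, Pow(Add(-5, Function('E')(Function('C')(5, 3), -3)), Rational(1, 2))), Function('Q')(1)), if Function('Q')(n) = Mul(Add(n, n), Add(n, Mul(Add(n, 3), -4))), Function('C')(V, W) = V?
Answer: 0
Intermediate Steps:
Function('Q')(n) = Mul(2, n, Add(-12, Mul(-3, n))) (Function('Q')(n) = Mul(Mul(2, n), Add(n, Mul(Add(3, n), -4))) = Mul(Mul(2, n), Add(n, Add(-12, Mul(-4, n)))) = Mul(Mul(2, n), Add(-12, Mul(-3, n))) = Mul(2, n, Add(-12, Mul(-3, n))))
Mul(Mul(-30, Pow(Add(-5, Function('E')(Function('C')(5, 3), -3)), Rational(1, 2))), Function('Q')(1)) = Mul(Mul(-30, Pow(Add(-5, 5), Rational(1, 2))), Mul(-6, 1, Add(4, 1))) = Mul(Mul(-30, Pow(0, Rational(1, 2))), Mul(-6, 1, 5)) = Mul(Mul(-30, 0), -30) = Mul(0, -30) = 0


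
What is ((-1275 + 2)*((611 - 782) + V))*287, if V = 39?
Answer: 48226332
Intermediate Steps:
((-1275 + 2)*((611 - 782) + V))*287 = ((-1275 + 2)*((611 - 782) + 39))*287 = -1273*(-171 + 39)*287 = -1273*(-132)*287 = 168036*287 = 48226332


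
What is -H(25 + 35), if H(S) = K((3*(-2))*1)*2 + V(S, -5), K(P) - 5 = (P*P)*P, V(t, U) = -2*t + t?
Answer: 482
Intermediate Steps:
V(t, U) = -t
K(P) = 5 + P³ (K(P) = 5 + (P*P)*P = 5 + P²*P = 5 + P³)
H(S) = -422 - S (H(S) = (5 + ((3*(-2))*1)³)*2 - S = (5 + (-6*1)³)*2 - S = (5 + (-6)³)*2 - S = (5 - 216)*2 - S = -211*2 - S = -422 - S)
-H(25 + 35) = -(-422 - (25 + 35)) = -(-422 - 1*60) = -(-422 - 60) = -1*(-482) = 482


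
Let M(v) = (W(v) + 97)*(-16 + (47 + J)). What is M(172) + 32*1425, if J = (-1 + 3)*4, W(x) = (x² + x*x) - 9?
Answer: 2356584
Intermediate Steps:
W(x) = -9 + 2*x² (W(x) = (x² + x²) - 9 = 2*x² - 9 = -9 + 2*x²)
J = 8 (J = 2*4 = 8)
M(v) = 3432 + 78*v² (M(v) = ((-9 + 2*v²) + 97)*(-16 + (47 + 8)) = (88 + 2*v²)*(-16 + 55) = (88 + 2*v²)*39 = 3432 + 78*v²)
M(172) + 32*1425 = (3432 + 78*172²) + 32*1425 = (3432 + 78*29584) + 45600 = (3432 + 2307552) + 45600 = 2310984 + 45600 = 2356584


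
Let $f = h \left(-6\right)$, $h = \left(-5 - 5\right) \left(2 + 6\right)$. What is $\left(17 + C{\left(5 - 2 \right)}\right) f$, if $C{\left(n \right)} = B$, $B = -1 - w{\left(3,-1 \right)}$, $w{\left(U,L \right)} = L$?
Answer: $8160$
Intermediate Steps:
$B = 0$ ($B = -1 - -1 = -1 + 1 = 0$)
$h = -80$ ($h = \left(-10\right) 8 = -80$)
$f = 480$ ($f = \left(-80\right) \left(-6\right) = 480$)
$C{\left(n \right)} = 0$
$\left(17 + C{\left(5 - 2 \right)}\right) f = \left(17 + 0\right) 480 = 17 \cdot 480 = 8160$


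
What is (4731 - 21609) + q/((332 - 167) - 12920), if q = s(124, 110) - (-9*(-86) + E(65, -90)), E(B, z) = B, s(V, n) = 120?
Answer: -215278171/12755 ≈ -16878.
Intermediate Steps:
q = -719 (q = 120 - (-9*(-86) + 65) = 120 - (774 + 65) = 120 - 1*839 = 120 - 839 = -719)
(4731 - 21609) + q/((332 - 167) - 12920) = (4731 - 21609) - 719/((332 - 167) - 12920) = -16878 - 719/(165 - 12920) = -16878 - 719/(-12755) = -16878 - 719*(-1/12755) = -16878 + 719/12755 = -215278171/12755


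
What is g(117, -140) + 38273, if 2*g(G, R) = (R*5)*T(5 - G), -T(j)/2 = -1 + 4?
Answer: 40373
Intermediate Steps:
T(j) = -6 (T(j) = -2*(-1 + 4) = -2*3 = -6)
g(G, R) = -15*R (g(G, R) = ((R*5)*(-6))/2 = ((5*R)*(-6))/2 = (-30*R)/2 = -15*R)
g(117, -140) + 38273 = -15*(-140) + 38273 = 2100 + 38273 = 40373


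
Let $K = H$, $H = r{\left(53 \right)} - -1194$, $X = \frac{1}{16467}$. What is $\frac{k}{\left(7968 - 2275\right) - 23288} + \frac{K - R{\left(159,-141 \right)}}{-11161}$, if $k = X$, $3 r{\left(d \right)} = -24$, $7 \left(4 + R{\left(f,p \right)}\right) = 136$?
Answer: $- \frac{2374103949937}{22636272051855} \approx -0.10488$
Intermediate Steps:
$R{\left(f,p \right)} = \frac{108}{7}$ ($R{\left(f,p \right)} = -4 + \frac{1}{7} \cdot 136 = -4 + \frac{136}{7} = \frac{108}{7}$)
$r{\left(d \right)} = -8$ ($r{\left(d \right)} = \frac{1}{3} \left(-24\right) = -8$)
$X = \frac{1}{16467} \approx 6.0728 \cdot 10^{-5}$
$k = \frac{1}{16467} \approx 6.0728 \cdot 10^{-5}$
$H = 1186$ ($H = -8 - -1194 = -8 + 1194 = 1186$)
$K = 1186$
$\frac{k}{\left(7968 - 2275\right) - 23288} + \frac{K - R{\left(159,-141 \right)}}{-11161} = \frac{1}{16467 \left(\left(7968 - 2275\right) - 23288\right)} + \frac{1186 - \frac{108}{7}}{-11161} = \frac{1}{16467 \left(\left(7968 - 2275\right) - 23288\right)} + \left(1186 - \frac{108}{7}\right) \left(- \frac{1}{11161}\right) = \frac{1}{16467 \left(5693 - 23288\right)} + \frac{8194}{7} \left(- \frac{1}{11161}\right) = \frac{1}{16467 \left(-17595\right)} - \frac{8194}{78127} = \frac{1}{16467} \left(- \frac{1}{17595}\right) - \frac{8194}{78127} = - \frac{1}{289736865} - \frac{8194}{78127} = - \frac{2374103949937}{22636272051855}$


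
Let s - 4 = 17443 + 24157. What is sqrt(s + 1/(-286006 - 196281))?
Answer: sqrt(9677121617869589)/482287 ≈ 203.97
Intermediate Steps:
s = 41604 (s = 4 + (17443 + 24157) = 4 + 41600 = 41604)
sqrt(s + 1/(-286006 - 196281)) = sqrt(41604 + 1/(-286006 - 196281)) = sqrt(41604 + 1/(-482287)) = sqrt(41604 - 1/482287) = sqrt(20065068347/482287) = sqrt(9677121617869589)/482287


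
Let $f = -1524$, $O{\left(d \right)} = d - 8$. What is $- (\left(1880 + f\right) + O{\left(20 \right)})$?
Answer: $-368$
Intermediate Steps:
$O{\left(d \right)} = -8 + d$
$- (\left(1880 + f\right) + O{\left(20 \right)}) = - (\left(1880 - 1524\right) + \left(-8 + 20\right)) = - (356 + 12) = \left(-1\right) 368 = -368$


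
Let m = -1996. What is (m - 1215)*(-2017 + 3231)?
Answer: -3898154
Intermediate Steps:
(m - 1215)*(-2017 + 3231) = (-1996 - 1215)*(-2017 + 3231) = -3211*1214 = -3898154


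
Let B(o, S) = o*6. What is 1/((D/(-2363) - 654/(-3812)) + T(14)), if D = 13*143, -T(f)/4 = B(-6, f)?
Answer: 4503878/645787879 ≈ 0.0069742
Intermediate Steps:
B(o, S) = 6*o
T(f) = 144 (T(f) = -24*(-6) = -4*(-36) = 144)
D = 1859
1/((D/(-2363) - 654/(-3812)) + T(14)) = 1/((1859/(-2363) - 654/(-3812)) + 144) = 1/((1859*(-1/2363) - 654*(-1/3812)) + 144) = 1/((-1859/2363 + 327/1906) + 144) = 1/(-2770553/4503878 + 144) = 1/(645787879/4503878) = 4503878/645787879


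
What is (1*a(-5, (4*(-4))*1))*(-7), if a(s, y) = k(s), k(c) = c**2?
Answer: -175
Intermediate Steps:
a(s, y) = s**2
(1*a(-5, (4*(-4))*1))*(-7) = (1*(-5)**2)*(-7) = (1*25)*(-7) = 25*(-7) = -175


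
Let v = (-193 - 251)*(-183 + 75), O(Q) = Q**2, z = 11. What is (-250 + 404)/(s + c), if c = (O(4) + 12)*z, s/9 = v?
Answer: 77/215938 ≈ 0.00035658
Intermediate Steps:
v = 47952 (v = -444*(-108) = 47952)
s = 431568 (s = 9*47952 = 431568)
c = 308 (c = (4**2 + 12)*11 = (16 + 12)*11 = 28*11 = 308)
(-250 + 404)/(s + c) = (-250 + 404)/(431568 + 308) = 154/431876 = 154*(1/431876) = 77/215938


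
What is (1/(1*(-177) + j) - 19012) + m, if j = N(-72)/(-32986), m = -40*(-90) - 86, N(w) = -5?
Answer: -90485369452/5838517 ≈ -15498.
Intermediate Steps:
m = 3514 (m = 3600 - 86 = 3514)
j = 5/32986 (j = -5/(-32986) = -5*(-1/32986) = 5/32986 ≈ 0.00015158)
(1/(1*(-177) + j) - 19012) + m = (1/(1*(-177) + 5/32986) - 19012) + 3514 = (1/(-177 + 5/32986) - 19012) + 3514 = (1/(-5838517/32986) - 19012) + 3514 = (-32986/5838517 - 19012) + 3514 = -111001918190/5838517 + 3514 = -90485369452/5838517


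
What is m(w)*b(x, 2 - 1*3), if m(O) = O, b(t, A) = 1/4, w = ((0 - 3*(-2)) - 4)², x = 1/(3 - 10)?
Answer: 1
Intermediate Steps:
x = -⅐ (x = 1/(-7) = -⅐ ≈ -0.14286)
w = 4 (w = ((0 + 6) - 4)² = (6 - 4)² = 2² = 4)
b(t, A) = ¼
m(w)*b(x, 2 - 1*3) = 4*(¼) = 1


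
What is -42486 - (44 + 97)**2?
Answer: -62367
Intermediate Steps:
-42486 - (44 + 97)**2 = -42486 - 1*141**2 = -42486 - 1*19881 = -42486 - 19881 = -62367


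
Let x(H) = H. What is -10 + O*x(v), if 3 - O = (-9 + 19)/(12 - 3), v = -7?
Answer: -209/9 ≈ -23.222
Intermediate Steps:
O = 17/9 (O = 3 - (-9 + 19)/(12 - 3) = 3 - 10/9 = 17/9 ≈ 1.8889)
-10 + O*x(v) = -10 + (17/9)*(-7) = -10 - 119/9 = -209/9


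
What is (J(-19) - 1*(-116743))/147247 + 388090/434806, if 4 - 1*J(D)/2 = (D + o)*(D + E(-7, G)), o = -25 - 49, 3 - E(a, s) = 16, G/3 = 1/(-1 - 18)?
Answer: 52660579112/32011939541 ≈ 1.6450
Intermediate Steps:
G = -3/19 (G = 3/(-1 - 18) = 3/(-19) = 3*(-1/19) = -3/19 ≈ -0.15789)
E(a, s) = -13 (E(a, s) = 3 - 1*16 = 3 - 16 = -13)
o = -74
J(D) = 8 - 2*(-74 + D)*(-13 + D) (J(D) = 8 - 2*(D - 74)*(D - 13) = 8 - 2*(-74 + D)*(-13 + D))
(J(-19) - 1*(-116743))/147247 + 388090/434806 = ((-1916 - 2*(-19)² + 174*(-19)) - 1*(-116743))/147247 + 388090/434806 = ((-1916 - 2*361 - 3306) + 116743)*(1/147247) + 388090*(1/434806) = ((-1916 - 722 - 3306) + 116743)*(1/147247) + 194045/217403 = (-5944 + 116743)*(1/147247) + 194045/217403 = 110799*(1/147247) + 194045/217403 = 110799/147247 + 194045/217403 = 52660579112/32011939541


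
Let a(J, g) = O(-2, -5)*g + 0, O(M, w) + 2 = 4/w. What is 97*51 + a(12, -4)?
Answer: 24791/5 ≈ 4958.2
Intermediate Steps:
O(M, w) = -2 + 4/w
a(J, g) = -14*g/5 (a(J, g) = (-2 + 4/(-5))*g + 0 = (-2 + 4*(-⅕))*g + 0 = (-2 - ⅘)*g + 0 = -14*g/5 + 0 = -14*g/5)
97*51 + a(12, -4) = 97*51 - 14/5*(-4) = 4947 + 56/5 = 24791/5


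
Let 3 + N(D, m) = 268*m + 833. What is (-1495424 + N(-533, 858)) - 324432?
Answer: -1589082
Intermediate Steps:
N(D, m) = 830 + 268*m (N(D, m) = -3 + (268*m + 833) = -3 + (833 + 268*m) = 830 + 268*m)
(-1495424 + N(-533, 858)) - 324432 = (-1495424 + (830 + 268*858)) - 324432 = (-1495424 + (830 + 229944)) - 324432 = (-1495424 + 230774) - 324432 = -1264650 - 324432 = -1589082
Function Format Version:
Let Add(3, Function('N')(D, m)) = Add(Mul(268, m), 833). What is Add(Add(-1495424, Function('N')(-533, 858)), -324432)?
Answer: -1589082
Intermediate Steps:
Function('N')(D, m) = Add(830, Mul(268, m)) (Function('N')(D, m) = Add(-3, Add(Mul(268, m), 833)) = Add(-3, Add(833, Mul(268, m))) = Add(830, Mul(268, m)))
Add(Add(-1495424, Function('N')(-533, 858)), -324432) = Add(Add(-1495424, Add(830, Mul(268, 858))), -324432) = Add(Add(-1495424, Add(830, 229944)), -324432) = Add(Add(-1495424, 230774), -324432) = Add(-1264650, -324432) = -1589082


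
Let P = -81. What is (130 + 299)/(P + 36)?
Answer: -143/15 ≈ -9.5333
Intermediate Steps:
(130 + 299)/(P + 36) = (130 + 299)/(-81 + 36) = 429/(-45) = 429*(-1/45) = -143/15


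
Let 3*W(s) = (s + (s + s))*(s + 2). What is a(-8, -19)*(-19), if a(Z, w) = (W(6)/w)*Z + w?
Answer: -23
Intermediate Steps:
W(s) = s*(2 + s) (W(s) = ((s + (s + s))*(s + 2))/3 = ((s + 2*s)*(2 + s))/3 = ((3*s)*(2 + s))/3 = (3*s*(2 + s))/3 = s*(2 + s))
a(Z, w) = w + 48*Z/w (a(Z, w) = ((6*(2 + 6))/w)*Z + w = ((6*8)/w)*Z + w = (48/w)*Z + w = 48*Z/w + w = w + 48*Z/w)
a(-8, -19)*(-19) = (-19 + 48*(-8)/(-19))*(-19) = (-19 + 48*(-8)*(-1/19))*(-19) = (-19 + 384/19)*(-19) = (23/19)*(-19) = -23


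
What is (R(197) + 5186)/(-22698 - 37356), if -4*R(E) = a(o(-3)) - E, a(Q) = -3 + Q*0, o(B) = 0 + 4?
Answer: -2618/30027 ≈ -0.087188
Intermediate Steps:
o(B) = 4
a(Q) = -3 (a(Q) = -3 + 0 = -3)
R(E) = 3/4 + E/4 (R(E) = -(-3 - E)/4 = 3/4 + E/4)
(R(197) + 5186)/(-22698 - 37356) = ((3/4 + (1/4)*197) + 5186)/(-22698 - 37356) = ((3/4 + 197/4) + 5186)/(-60054) = (50 + 5186)*(-1/60054) = 5236*(-1/60054) = -2618/30027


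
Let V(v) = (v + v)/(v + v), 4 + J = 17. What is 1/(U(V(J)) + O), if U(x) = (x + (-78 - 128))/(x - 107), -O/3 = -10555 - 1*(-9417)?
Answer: 106/362089 ≈ 0.00029275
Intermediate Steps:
O = 3414 (O = -3*(-10555 - 1*(-9417)) = -3*(-10555 + 9417) = -3*(-1138) = 3414)
J = 13 (J = -4 + 17 = 13)
V(v) = 1 (V(v) = (2*v)/((2*v)) = (2*v)*(1/(2*v)) = 1)
U(x) = (-206 + x)/(-107 + x) (U(x) = (x - 206)/(-107 + x) = (-206 + x)/(-107 + x))
1/(U(V(J)) + O) = 1/((-206 + 1)/(-107 + 1) + 3414) = 1/(-205/(-106) + 3414) = 1/(-1/106*(-205) + 3414) = 1/(205/106 + 3414) = 1/(362089/106) = 106/362089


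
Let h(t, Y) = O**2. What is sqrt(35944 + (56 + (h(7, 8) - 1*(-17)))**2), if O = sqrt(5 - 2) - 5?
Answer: sqrt(46445 - 2020*sqrt(3)) ≈ 207.23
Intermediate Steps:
O = -5 + sqrt(3) (O = sqrt(3) - 5 = -5 + sqrt(3) ≈ -3.2679)
h(t, Y) = (-5 + sqrt(3))**2
sqrt(35944 + (56 + (h(7, 8) - 1*(-17)))**2) = sqrt(35944 + (56 + ((5 - sqrt(3))**2 - 1*(-17)))**2) = sqrt(35944 + (56 + ((5 - sqrt(3))**2 + 17))**2) = sqrt(35944 + (56 + (17 + (5 - sqrt(3))**2))**2) = sqrt(35944 + (73 + (5 - sqrt(3))**2)**2)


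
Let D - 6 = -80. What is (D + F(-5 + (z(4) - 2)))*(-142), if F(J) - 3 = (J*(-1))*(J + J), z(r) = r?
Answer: 12638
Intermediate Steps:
D = -74 (D = 6 - 80 = -74)
F(J) = 3 - 2*J**2 (F(J) = 3 + (J*(-1))*(J + J) = 3 + (-J)*(2*J) = 3 - 2*J**2)
(D + F(-5 + (z(4) - 2)))*(-142) = (-74 + (3 - 2*(-5 + (4 - 2))**2))*(-142) = (-74 + (3 - 2*(-5 + 2)**2))*(-142) = (-74 + (3 - 2*(-3)**2))*(-142) = (-74 + (3 - 2*9))*(-142) = (-74 + (3 - 18))*(-142) = (-74 - 15)*(-142) = -89*(-142) = 12638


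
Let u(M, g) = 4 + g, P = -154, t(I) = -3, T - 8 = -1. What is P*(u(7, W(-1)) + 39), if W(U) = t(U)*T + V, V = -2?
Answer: -3080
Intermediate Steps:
T = 7 (T = 8 - 1 = 7)
W(U) = -23 (W(U) = -3*7 - 2 = -21 - 2 = -23)
P*(u(7, W(-1)) + 39) = -154*((4 - 23) + 39) = -154*(-19 + 39) = -154*20 = -3080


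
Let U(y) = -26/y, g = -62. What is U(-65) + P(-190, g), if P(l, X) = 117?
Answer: 587/5 ≈ 117.40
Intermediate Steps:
U(-65) + P(-190, g) = -26/(-65) + 117 = -26*(-1/65) + 117 = 2/5 + 117 = 587/5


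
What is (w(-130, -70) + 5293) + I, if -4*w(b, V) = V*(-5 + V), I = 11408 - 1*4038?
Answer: 22701/2 ≈ 11351.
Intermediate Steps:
I = 7370 (I = 11408 - 4038 = 7370)
w(b, V) = -V*(-5 + V)/4
(w(-130, -70) + 5293) + I = ((¼)*(-70)*(5 - 1*(-70)) + 5293) + 7370 = ((¼)*(-70)*(5 + 70) + 5293) + 7370 = ((¼)*(-70)*75 + 5293) + 7370 = (-2625/2 + 5293) + 7370 = 7961/2 + 7370 = 22701/2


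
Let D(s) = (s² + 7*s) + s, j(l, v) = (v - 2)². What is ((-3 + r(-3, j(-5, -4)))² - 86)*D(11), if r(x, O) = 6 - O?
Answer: 209627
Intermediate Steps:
j(l, v) = (-2 + v)²
D(s) = s² + 8*s
((-3 + r(-3, j(-5, -4)))² - 86)*D(11) = ((-3 + (6 - (-2 - 4)²))² - 86)*(11*(8 + 11)) = ((-3 + (6 - 1*(-6)²))² - 86)*(11*19) = ((-3 + (6 - 1*36))² - 86)*209 = ((-3 + (6 - 36))² - 86)*209 = ((-3 - 30)² - 86)*209 = ((-33)² - 86)*209 = (1089 - 86)*209 = 1003*209 = 209627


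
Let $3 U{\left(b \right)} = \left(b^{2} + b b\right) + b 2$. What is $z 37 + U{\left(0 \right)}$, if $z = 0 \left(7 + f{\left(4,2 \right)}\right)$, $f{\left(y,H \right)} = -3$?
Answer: $0$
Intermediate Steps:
$U{\left(b \right)} = \frac{2 b}{3} + \frac{2 b^{2}}{3}$ ($U{\left(b \right)} = \frac{\left(b^{2} + b b\right) + b 2}{3} = \frac{\left(b^{2} + b^{2}\right) + 2 b}{3} = \frac{2 b^{2} + 2 b}{3} = \frac{2 b + 2 b^{2}}{3} = \frac{2 b}{3} + \frac{2 b^{2}}{3}$)
$z = 0$ ($z = 0 \left(7 - 3\right) = 0 \cdot 4 = 0$)
$z 37 + U{\left(0 \right)} = 0 \cdot 37 + \frac{2}{3} \cdot 0 \left(1 + 0\right) = 0 + \frac{2}{3} \cdot 0 \cdot 1 = 0 + 0 = 0$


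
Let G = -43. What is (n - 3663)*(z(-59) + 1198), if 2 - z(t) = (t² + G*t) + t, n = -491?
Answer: 19768886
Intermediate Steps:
z(t) = 2 - t² + 42*t (z(t) = 2 - ((t² - 43*t) + t) = 2 - (t² - 42*t) = 2 + (-t² + 42*t) = 2 - t² + 42*t)
(n - 3663)*(z(-59) + 1198) = (-491 - 3663)*((2 - 1*(-59)² + 42*(-59)) + 1198) = -4154*((2 - 1*3481 - 2478) + 1198) = -4154*((2 - 3481 - 2478) + 1198) = -4154*(-5957 + 1198) = -4154*(-4759) = 19768886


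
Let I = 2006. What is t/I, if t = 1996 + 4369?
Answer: 6365/2006 ≈ 3.1730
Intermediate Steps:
t = 6365
t/I = 6365/2006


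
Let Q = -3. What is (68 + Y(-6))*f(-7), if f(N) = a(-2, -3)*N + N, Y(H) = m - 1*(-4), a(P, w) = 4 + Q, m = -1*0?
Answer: -1008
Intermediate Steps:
m = 0
a(P, w) = 1 (a(P, w) = 4 - 3 = 1)
Y(H) = 4 (Y(H) = 0 - 1*(-4) = 0 + 4 = 4)
f(N) = 2*N (f(N) = 1*N + N = N + N = 2*N)
(68 + Y(-6))*f(-7) = (68 + 4)*(2*(-7)) = 72*(-14) = -1008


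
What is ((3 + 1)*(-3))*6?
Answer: -72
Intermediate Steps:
((3 + 1)*(-3))*6 = (4*(-3))*6 = -12*6 = -72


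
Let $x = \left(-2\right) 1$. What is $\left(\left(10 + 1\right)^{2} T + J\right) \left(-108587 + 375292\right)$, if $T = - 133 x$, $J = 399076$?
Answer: $115019731710$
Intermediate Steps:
$x = -2$
$T = 266$ ($T = \left(-133\right) \left(-2\right) = 266$)
$\left(\left(10 + 1\right)^{2} T + J\right) \left(-108587 + 375292\right) = \left(\left(10 + 1\right)^{2} \cdot 266 + 399076\right) \left(-108587 + 375292\right) = \left(11^{2} \cdot 266 + 399076\right) 266705 = \left(121 \cdot 266 + 399076\right) 266705 = \left(32186 + 399076\right) 266705 = 431262 \cdot 266705 = 115019731710$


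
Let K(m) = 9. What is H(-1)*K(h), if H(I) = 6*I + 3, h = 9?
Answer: -27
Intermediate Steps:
H(I) = 3 + 6*I
H(-1)*K(h) = (3 + 6*(-1))*9 = (3 - 6)*9 = -3*9 = -27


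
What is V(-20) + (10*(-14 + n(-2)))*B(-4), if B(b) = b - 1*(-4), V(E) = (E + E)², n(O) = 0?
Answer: 1600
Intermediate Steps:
V(E) = 4*E² (V(E) = (2*E)² = 4*E²)
B(b) = 4 + b (B(b) = b + 4 = 4 + b)
V(-20) + (10*(-14 + n(-2)))*B(-4) = 4*(-20)² + (10*(-14 + 0))*(4 - 4) = 4*400 + (10*(-14))*0 = 1600 - 140*0 = 1600 + 0 = 1600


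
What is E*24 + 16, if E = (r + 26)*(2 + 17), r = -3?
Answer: 10504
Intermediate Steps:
E = 437 (E = (-3 + 26)*(2 + 17) = 23*19 = 437)
E*24 + 16 = 437*24 + 16 = 10488 + 16 = 10504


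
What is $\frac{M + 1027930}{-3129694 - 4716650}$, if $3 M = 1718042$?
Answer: $- \frac{600229}{2942379} \approx -0.20399$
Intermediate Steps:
$M = \frac{1718042}{3}$ ($M = \frac{1}{3} \cdot 1718042 = \frac{1718042}{3} \approx 5.7268 \cdot 10^{5}$)
$\frac{M + 1027930}{-3129694 - 4716650} = \frac{\frac{1718042}{3} + 1027930}{-3129694 - 4716650} = \frac{4801832}{3 \left(-7846344\right)} = \frac{4801832}{3} \left(- \frac{1}{7846344}\right) = - \frac{600229}{2942379}$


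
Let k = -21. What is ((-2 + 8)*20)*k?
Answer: -2520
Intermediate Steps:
((-2 + 8)*20)*k = ((-2 + 8)*20)*(-21) = (6*20)*(-21) = 120*(-21) = -2520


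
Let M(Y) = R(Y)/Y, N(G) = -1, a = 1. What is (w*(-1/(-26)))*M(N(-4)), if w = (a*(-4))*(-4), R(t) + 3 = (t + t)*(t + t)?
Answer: -8/13 ≈ -0.61539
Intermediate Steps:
R(t) = -3 + 4*t² (R(t) = -3 + (t + t)*(t + t) = -3 + (2*t)*(2*t) = -3 + 4*t²)
w = 16 (w = (1*(-4))*(-4) = -4*(-4) = 16)
M(Y) = (-3 + 4*Y²)/Y
(w*(-1/(-26)))*M(N(-4)) = (16*(-1/(-26)))*(-3/(-1) + 4*(-1)) = (16*(-1*(-1/26)))*(-3*(-1) - 4) = (16*(1/26))*(3 - 4) = (8/13)*(-1) = -8/13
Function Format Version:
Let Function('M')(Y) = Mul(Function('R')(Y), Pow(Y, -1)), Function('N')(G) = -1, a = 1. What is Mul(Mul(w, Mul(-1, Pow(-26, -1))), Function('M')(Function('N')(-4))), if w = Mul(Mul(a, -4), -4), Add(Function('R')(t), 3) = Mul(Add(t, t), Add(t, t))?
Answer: Rational(-8, 13) ≈ -0.61539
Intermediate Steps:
Function('R')(t) = Add(-3, Mul(4, Pow(t, 2))) (Function('R')(t) = Add(-3, Mul(Add(t, t), Add(t, t))) = Add(-3, Mul(Mul(2, t), Mul(2, t))) = Add(-3, Mul(4, Pow(t, 2))))
w = 16 (w = Mul(Mul(1, -4), -4) = Mul(-4, -4) = 16)
Function('M')(Y) = Mul(Pow(Y, -1), Add(-3, Mul(4, Pow(Y, 2)))) (Function('M')(Y) = Mul(Add(-3, Mul(4, Pow(Y, 2))), Pow(Y, -1)) = Mul(Pow(Y, -1), Add(-3, Mul(4, Pow(Y, 2)))))
Mul(Mul(w, Mul(-1, Pow(-26, -1))), Function('M')(Function('N')(-4))) = Mul(Mul(16, Mul(-1, Pow(-26, -1))), Add(Mul(-3, Pow(-1, -1)), Mul(4, -1))) = Mul(Mul(16, Mul(-1, Rational(-1, 26))), Add(Mul(-3, -1), -4)) = Mul(Mul(16, Rational(1, 26)), Add(3, -4)) = Mul(Rational(8, 13), -1) = Rational(-8, 13)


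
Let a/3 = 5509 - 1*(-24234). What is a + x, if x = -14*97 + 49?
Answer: 87920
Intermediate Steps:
a = 89229 (a = 3*(5509 - 1*(-24234)) = 3*(5509 + 24234) = 3*29743 = 89229)
x = -1309 (x = -1358 + 49 = -1309)
a + x = 89229 - 1309 = 87920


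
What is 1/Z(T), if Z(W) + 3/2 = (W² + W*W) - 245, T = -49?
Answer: 2/9111 ≈ 0.00021951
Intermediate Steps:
Z(W) = -493/2 + 2*W² (Z(W) = -3/2 + ((W² + W*W) - 245) = -3/2 + ((W² + W²) - 245) = -3/2 + (2*W² - 245) = -3/2 + (-245 + 2*W²) = -493/2 + 2*W²)
1/Z(T) = 1/(-493/2 + 2*(-49)²) = 1/(-493/2 + 2*2401) = 1/(-493/2 + 4802) = 1/(9111/2) = 2/9111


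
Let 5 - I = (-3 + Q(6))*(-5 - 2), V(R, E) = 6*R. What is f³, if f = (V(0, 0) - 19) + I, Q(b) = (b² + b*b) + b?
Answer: 133432831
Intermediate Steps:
Q(b) = b + 2*b² (Q(b) = (b² + b²) + b = 2*b² + b = b + 2*b²)
I = 530 (I = 5 - (-3 + 6*(1 + 2*6))*(-5 - 2) = 5 - (-3 + 6*(1 + 12))*(-7) = 5 - (-3 + 6*13)*(-7) = 5 - (-3 + 78)*(-7) = 5 - 75*(-7) = 5 - 1*(-525) = 5 + 525 = 530)
f = 511 (f = (6*0 - 19) + 530 = (0 - 19) + 530 = -19 + 530 = 511)
f³ = 511³ = 133432831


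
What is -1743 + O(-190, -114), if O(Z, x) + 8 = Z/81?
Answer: -142021/81 ≈ -1753.3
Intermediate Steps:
O(Z, x) = -8 + Z/81
-1743 + O(-190, -114) = -1743 + (-8 + (1/81)*(-190)) = -1743 + (-8 - 190/81) = -1743 - 838/81 = -142021/81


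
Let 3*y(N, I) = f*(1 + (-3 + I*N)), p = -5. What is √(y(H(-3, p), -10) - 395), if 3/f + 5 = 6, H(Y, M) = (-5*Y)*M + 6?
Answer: √293 ≈ 17.117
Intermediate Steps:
H(Y, M) = 6 - 5*M*Y (H(Y, M) = -5*M*Y + 6 = 6 - 5*M*Y)
f = 3 (f = 3/(-5 + 6) = 3/1 = 3*1 = 3)
y(N, I) = -2 + I*N (y(N, I) = (3*(1 + (-3 + I*N)))/3 = (3*(-2 + I*N))/3 = (-6 + 3*I*N)/3 = -2 + I*N)
√(y(H(-3, p), -10) - 395) = √((-2 - 10*(6 - 5*(-5)*(-3))) - 395) = √((-2 - 10*(6 - 75)) - 395) = √((-2 - 10*(-69)) - 395) = √((-2 + 690) - 395) = √(688 - 395) = √293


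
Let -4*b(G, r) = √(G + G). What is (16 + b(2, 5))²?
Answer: 961/4 ≈ 240.25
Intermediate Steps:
b(G, r) = -√2*√G/4 (b(G, r) = -√(G + G)/4 = -√2*√G/4)
(16 + b(2, 5))² = (16 - √2*√2/4)² = (16 - ½)² = (31/2)² = 961/4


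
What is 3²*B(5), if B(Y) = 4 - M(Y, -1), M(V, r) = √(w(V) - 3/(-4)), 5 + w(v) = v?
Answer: 36 - 9*√3/2 ≈ 28.206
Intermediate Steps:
w(v) = -5 + v
M(V, r) = √(-17/4 + V) (M(V, r) = √((-5 + V) - 3/(-4)) = √((-5 + V) - 3*(-¼)) = √((-5 + V) + ¾) = √(-17/4 + V))
B(Y) = 4 - √(-17 + 4*Y)/2
3²*B(5) = 3²*(4 - √(-17 + 4*5)/2) = 9*(4 - √(-17 + 20)/2) = 9*(4 - √3/2) = 36 - 9*√3/2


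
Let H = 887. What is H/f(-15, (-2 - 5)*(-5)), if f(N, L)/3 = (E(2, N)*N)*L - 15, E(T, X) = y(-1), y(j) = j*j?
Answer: -887/1620 ≈ -0.54753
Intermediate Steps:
y(j) = j²
E(T, X) = 1 (E(T, X) = (-1)² = 1)
f(N, L) = -45 + 3*L*N (f(N, L) = 3*((1*N)*L - 15) = 3*(N*L - 15) = 3*(L*N - 15) = 3*(-15 + L*N) = -45 + 3*L*N)
H/f(-15, (-2 - 5)*(-5)) = 887/(-45 + 3*((-2 - 5)*(-5))*(-15)) = 887/(-45 + 3*(-7*(-5))*(-15)) = 887/(-45 + 3*35*(-15)) = 887/(-45 - 1575) = 887/(-1620) = 887*(-1/1620) = -887/1620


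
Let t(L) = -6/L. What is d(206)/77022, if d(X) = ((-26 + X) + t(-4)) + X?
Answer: 775/154044 ≈ 0.0050310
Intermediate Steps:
d(X) = -49/2 + 2*X (d(X) = ((-26 + X) - 6/(-4)) + X = ((-26 + X) - 6*(-¼)) + X = ((-26 + X) + 3/2) + X = (-49/2 + X) + X = -49/2 + 2*X)
d(206)/77022 = (-49/2 + 2*206)/77022 = (-49/2 + 412)*(1/77022) = (775/2)*(1/77022) = 775/154044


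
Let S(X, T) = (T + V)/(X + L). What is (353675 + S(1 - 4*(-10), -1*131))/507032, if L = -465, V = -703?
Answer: 74979517/107490784 ≈ 0.69754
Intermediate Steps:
S(X, T) = (-703 + T)/(-465 + X) (S(X, T) = (T - 703)/(X - 465) = (-703 + T)/(-465 + X))
(353675 + S(1 - 4*(-10), -1*131))/507032 = (353675 + (-703 - 1*131)/(-465 + (1 - 4*(-10))))/507032 = (353675 + (-703 - 131)/(-465 + (1 + 40)))*(1/507032) = (353675 - 834/(-465 + 41))*(1/507032) = (353675 - 834/(-424))*(1/507032) = (353675 - 1/424*(-834))*(1/507032) = (353675 + 417/212)*(1/507032) = (74979517/212)*(1/507032) = 74979517/107490784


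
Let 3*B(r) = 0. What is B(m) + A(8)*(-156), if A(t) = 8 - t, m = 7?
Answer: 0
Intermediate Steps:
B(r) = 0 (B(r) = (⅓)*0 = 0)
B(m) + A(8)*(-156) = 0 + (8 - 1*8)*(-156) = 0 + (8 - 8)*(-156) = 0 + 0*(-156) = 0 + 0 = 0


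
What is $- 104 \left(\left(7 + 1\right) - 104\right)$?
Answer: $9984$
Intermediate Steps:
$- 104 \left(\left(7 + 1\right) - 104\right) = - 104 \left(8 - 104\right) = \left(-104\right) \left(-96\right) = 9984$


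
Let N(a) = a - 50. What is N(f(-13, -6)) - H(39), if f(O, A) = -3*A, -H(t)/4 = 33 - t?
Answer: -56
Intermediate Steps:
H(t) = -132 + 4*t (H(t) = -4*(33 - t) = -132 + 4*t)
N(a) = -50 + a
N(f(-13, -6)) - H(39) = (-50 - 3*(-6)) - (-132 + 4*39) = (-50 + 18) - (-132 + 156) = -32 - 1*24 = -32 - 24 = -56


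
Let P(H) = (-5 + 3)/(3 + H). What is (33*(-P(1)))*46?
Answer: 759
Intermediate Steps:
P(H) = -2/(3 + H)
(33*(-P(1)))*46 = (33*(-(-2)/(3 + 1)))*46 = (33*(-(-2)/4))*46 = (33*(-1*(-½)))*46 = (33*(½))*46 = (33/2)*46 = 759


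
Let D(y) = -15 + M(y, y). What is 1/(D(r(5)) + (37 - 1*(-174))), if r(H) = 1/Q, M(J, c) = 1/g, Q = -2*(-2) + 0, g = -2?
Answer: 2/391 ≈ 0.0051151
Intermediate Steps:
Q = 4 (Q = 4 + 0 = 4)
M(J, c) = -½ (M(J, c) = 1/(-2) = -½)
r(H) = ¼ (r(H) = 1/4 = ¼)
D(y) = -31/2 (D(y) = -15 - ½ = -31/2)
1/(D(r(5)) + (37 - 1*(-174))) = 1/(-31/2 + (37 - 1*(-174))) = 1/(-31/2 + (37 + 174)) = 1/(-31/2 + 211) = 1/(391/2) = 2/391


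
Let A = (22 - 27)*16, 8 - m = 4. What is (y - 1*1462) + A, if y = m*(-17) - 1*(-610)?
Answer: -1000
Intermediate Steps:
m = 4 (m = 8 - 1*4 = 8 - 4 = 4)
A = -80 (A = -5*16 = -80)
y = 542 (y = 4*(-17) - 1*(-610) = -68 + 610 = 542)
(y - 1*1462) + A = (542 - 1*1462) - 80 = (542 - 1462) - 80 = -920 - 80 = -1000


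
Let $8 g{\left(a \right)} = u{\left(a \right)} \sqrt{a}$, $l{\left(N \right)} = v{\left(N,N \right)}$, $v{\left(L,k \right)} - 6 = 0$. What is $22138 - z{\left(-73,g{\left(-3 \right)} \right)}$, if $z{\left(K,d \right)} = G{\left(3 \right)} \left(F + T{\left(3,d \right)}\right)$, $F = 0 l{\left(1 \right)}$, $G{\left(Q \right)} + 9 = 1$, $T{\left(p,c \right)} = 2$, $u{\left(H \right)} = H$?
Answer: $22154$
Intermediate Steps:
$v{\left(L,k \right)} = 6$ ($v{\left(L,k \right)} = 6 + 0 = 6$)
$l{\left(N \right)} = 6$
$g{\left(a \right)} = \frac{a^{\frac{3}{2}}}{8}$ ($g{\left(a \right)} = \frac{a \sqrt{a}}{8} = \frac{a^{\frac{3}{2}}}{8}$)
$G{\left(Q \right)} = -8$ ($G{\left(Q \right)} = -9 + 1 = -8$)
$F = 0$ ($F = 0 \cdot 6 = 0$)
$z{\left(K,d \right)} = -16$ ($z{\left(K,d \right)} = - 8 \left(0 + 2\right) = \left(-8\right) 2 = -16$)
$22138 - z{\left(-73,g{\left(-3 \right)} \right)} = 22138 - -16 = 22138 + 16 = 22154$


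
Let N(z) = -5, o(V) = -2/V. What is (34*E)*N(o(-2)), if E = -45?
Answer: 7650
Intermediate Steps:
(34*E)*N(o(-2)) = (34*(-45))*(-5) = -1530*(-5) = 7650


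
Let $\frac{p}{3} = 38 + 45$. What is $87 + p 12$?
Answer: $3075$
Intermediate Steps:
$p = 249$ ($p = 3 \left(38 + 45\right) = 3 \cdot 83 = 249$)
$87 + p 12 = 87 + 249 \cdot 12 = 87 + 2988 = 3075$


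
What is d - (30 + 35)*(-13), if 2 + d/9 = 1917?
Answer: 18080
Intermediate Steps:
d = 17235 (d = -18 + 9*1917 = -18 + 17253 = 17235)
d - (30 + 35)*(-13) = 17235 - (30 + 35)*(-13) = 17235 - 65*(-13) = 17235 - 1*(-845) = 17235 + 845 = 18080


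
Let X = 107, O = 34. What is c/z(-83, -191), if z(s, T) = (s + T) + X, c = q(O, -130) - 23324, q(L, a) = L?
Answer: 23290/167 ≈ 139.46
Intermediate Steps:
c = -23290 (c = 34 - 23324 = -23290)
z(s, T) = 107 + T + s (z(s, T) = (s + T) + 107 = (T + s) + 107 = 107 + T + s)
c/z(-83, -191) = -23290/(107 - 191 - 83) = -23290/(-167) = -23290*(-1/167) = 23290/167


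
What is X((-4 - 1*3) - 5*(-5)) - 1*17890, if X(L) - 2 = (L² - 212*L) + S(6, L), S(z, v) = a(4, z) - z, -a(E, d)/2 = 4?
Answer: -21394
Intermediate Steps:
a(E, d) = -8 (a(E, d) = -2*4 = -8)
S(z, v) = -8 - z
X(L) = -12 + L² - 212*L (X(L) = 2 + ((L² - 212*L) + (-8 - 1*6)) = 2 + ((L² - 212*L) + (-8 - 6)) = 2 + ((L² - 212*L) - 14) = 2 + (-14 + L² - 212*L) = -12 + L² - 212*L)
X((-4 - 1*3) - 5*(-5)) - 1*17890 = (-12 + ((-4 - 1*3) - 5*(-5))² - 212*((-4 - 1*3) - 5*(-5))) - 1*17890 = (-12 + ((-4 - 3) + 25)² - 212*((-4 - 3) + 25)) - 17890 = (-12 + (-7 + 25)² - 212*(-7 + 25)) - 17890 = (-12 + 18² - 212*18) - 17890 = (-12 + 324 - 3816) - 17890 = -3504 - 17890 = -21394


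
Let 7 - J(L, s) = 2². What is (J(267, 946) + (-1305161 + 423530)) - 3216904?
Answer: -4098532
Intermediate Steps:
J(L, s) = 3 (J(L, s) = 7 - 1*2² = 7 - 1*4 = 7 - 4 = 3)
(J(267, 946) + (-1305161 + 423530)) - 3216904 = (3 + (-1305161 + 423530)) - 3216904 = (3 - 881631) - 3216904 = -881628 - 3216904 = -4098532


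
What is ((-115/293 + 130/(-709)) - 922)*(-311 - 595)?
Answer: 173637743934/207737 ≈ 8.3585e+5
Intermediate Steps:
((-115/293 + 130/(-709)) - 922)*(-311 - 595) = ((-115*1/293 + 130*(-1/709)) - 922)*(-906) = ((-115/293 - 130/709) - 922)*(-906) = (-119625/207737 - 922)*(-906) = -191653139/207737*(-906) = 173637743934/207737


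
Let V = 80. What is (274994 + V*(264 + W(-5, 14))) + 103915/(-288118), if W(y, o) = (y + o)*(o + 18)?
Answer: 91953908257/288118 ≈ 3.1915e+5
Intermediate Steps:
W(y, o) = (18 + o)*(o + y) (W(y, o) = (o + y)*(18 + o) = (18 + o)*(o + y))
(274994 + V*(264 + W(-5, 14))) + 103915/(-288118) = (274994 + 80*(264 + (14² + 18*14 + 18*(-5) + 14*(-5)))) + 103915/(-288118) = (274994 + 80*(264 + (196 + 252 - 90 - 70))) + 103915*(-1/288118) = (274994 + 80*(264 + 288)) - 103915/288118 = (274994 + 80*552) - 103915/288118 = (274994 + 44160) - 103915/288118 = 319154 - 103915/288118 = 91953908257/288118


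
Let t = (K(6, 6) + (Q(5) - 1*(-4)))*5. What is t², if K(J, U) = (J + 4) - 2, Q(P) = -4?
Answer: 1600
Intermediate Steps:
K(J, U) = 2 + J (K(J, U) = (4 + J) - 2 = 2 + J)
t = 40 (t = ((2 + 6) + (-4 - 1*(-4)))*5 = (8 + (-4 + 4))*5 = (8 + 0)*5 = 8*5 = 40)
t² = 40² = 1600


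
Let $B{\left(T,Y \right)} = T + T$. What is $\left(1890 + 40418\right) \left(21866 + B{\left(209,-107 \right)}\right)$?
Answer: $942791472$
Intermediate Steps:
$B{\left(T,Y \right)} = 2 T$
$\left(1890 + 40418\right) \left(21866 + B{\left(209,-107 \right)}\right) = \left(1890 + 40418\right) \left(21866 + 2 \cdot 209\right) = 42308 \left(21866 + 418\right) = 42308 \cdot 22284 = 942791472$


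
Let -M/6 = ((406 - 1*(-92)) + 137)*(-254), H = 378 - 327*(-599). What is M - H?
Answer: 771489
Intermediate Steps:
H = 196251 (H = 378 + 195873 = 196251)
M = 967740 (M = -6*((406 - 1*(-92)) + 137)*(-254) = -6*((406 + 92) + 137)*(-254) = -6*(498 + 137)*(-254) = -3810*(-254) = -6*(-161290) = 967740)
M - H = 967740 - 1*196251 = 967740 - 196251 = 771489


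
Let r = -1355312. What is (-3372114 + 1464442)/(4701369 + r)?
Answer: -146744/257389 ≈ -0.57013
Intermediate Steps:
(-3372114 + 1464442)/(4701369 + r) = (-3372114 + 1464442)/(4701369 - 1355312) = -1907672/3346057 = -1907672*1/3346057 = -146744/257389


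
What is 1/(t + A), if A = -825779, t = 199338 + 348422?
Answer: -1/278019 ≈ -3.5969e-6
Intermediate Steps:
t = 547760
1/(t + A) = 1/(547760 - 825779) = 1/(-278019) = -1/278019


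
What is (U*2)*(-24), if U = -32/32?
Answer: 48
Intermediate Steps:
U = -1 (U = -32*1/32 = -1)
(U*2)*(-24) = -1*2*(-24) = -2*(-24) = 48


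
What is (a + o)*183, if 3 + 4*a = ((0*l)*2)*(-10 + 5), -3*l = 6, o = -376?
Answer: -275781/4 ≈ -68945.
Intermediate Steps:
l = -2 (l = -⅓*6 = -2)
a = -¾ (a = -¾ + (((0*(-2))*2)*(-10 + 5))/4 = -¾ + ((0*2)*(-5))/4 = -¾ + (0*(-5))/4 = -¾ + (¼)*0 = -¾ + 0 = -¾ ≈ -0.75000)
(a + o)*183 = (-¾ - 376)*183 = -1507/4*183 = -275781/4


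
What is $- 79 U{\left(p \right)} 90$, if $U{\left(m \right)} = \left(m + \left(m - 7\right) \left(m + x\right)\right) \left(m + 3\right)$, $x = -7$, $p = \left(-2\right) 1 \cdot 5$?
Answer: $13885830$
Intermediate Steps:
$p = -10$ ($p = \left(-2\right) 5 = -10$)
$U{\left(m \right)} = \left(3 + m\right) \left(m + \left(-7 + m\right)^{2}\right)$ ($U{\left(m \right)} = \left(m + \left(m - 7\right) \left(m - 7\right)\right) \left(m + 3\right) = \left(m + \left(-7 + m\right) \left(-7 + m\right)\right) \left(3 + m\right) = \left(m + \left(-7 + m\right)^{2}\right) \left(3 + m\right) = \left(3 + m\right) \left(m + \left(-7 + m\right)^{2}\right)$)
$- 79 U{\left(p \right)} 90 = - 79 \left(147 + \left(-10\right)^{3} - 10 \left(-10\right)^{2} + 10 \left(-10\right)\right) 90 = - 79 \left(147 - 1000 - 1000 - 100\right) 90 = \left(-79\right) \left(-1953\right) 90 = 154287 \cdot 90 = 13885830$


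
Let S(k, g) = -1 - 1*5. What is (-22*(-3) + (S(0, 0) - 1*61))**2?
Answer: 1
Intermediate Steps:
S(k, g) = -6 (S(k, g) = -1 - 5 = -6)
(-22*(-3) + (S(0, 0) - 1*61))**2 = (-22*(-3) + (-6 - 1*61))**2 = (66 + (-6 - 61))**2 = (66 - 67)**2 = (-1)**2 = 1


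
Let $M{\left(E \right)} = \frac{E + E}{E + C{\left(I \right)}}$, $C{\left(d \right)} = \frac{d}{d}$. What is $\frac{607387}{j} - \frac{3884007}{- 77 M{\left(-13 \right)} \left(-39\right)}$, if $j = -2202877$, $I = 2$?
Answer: $- \frac{17119883303309}{28666038401} \approx -597.22$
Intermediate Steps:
$C{\left(d \right)} = 1$
$M{\left(E \right)} = \frac{2 E}{1 + E}$ ($M{\left(E \right)} = \frac{E + E}{E + 1} = \frac{2 E}{1 + E}$)
$\frac{607387}{j} - \frac{3884007}{- 77 M{\left(-13 \right)} \left(-39\right)} = \frac{607387}{-2202877} - \frac{3884007}{- 77 \cdot 2 \left(-13\right) \frac{1}{1 - 13} \left(-39\right)} = 607387 \left(- \frac{1}{2202877}\right) - \frac{3884007}{- 77 \cdot 2 \left(-13\right) \frac{1}{-12} \left(-39\right)} = - \frac{607387}{2202877} - \frac{3884007}{- 77 \cdot 2 \left(-13\right) \left(- \frac{1}{12}\right) \left(-39\right)} = - \frac{607387}{2202877} - \frac{3884007}{\left(-77\right) \frac{13}{6} \left(-39\right)} = - \frac{607387}{2202877} - \frac{3884007}{\left(- \frac{1001}{6}\right) \left(-39\right)} = - \frac{607387}{2202877} - \frac{3884007}{\frac{13013}{2}} = - \frac{607387}{2202877} - \frac{7768014}{13013} = - \frac{17119883303309}{28666038401}$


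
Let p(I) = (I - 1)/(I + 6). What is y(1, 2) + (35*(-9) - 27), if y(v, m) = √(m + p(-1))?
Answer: -342 + 2*√10/5 ≈ -340.73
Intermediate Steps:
p(I) = (-1 + I)/(6 + I)
y(v, m) = √(-⅖ + m) (y(v, m) = √(m + (-1 - 1)/(6 - 1)) = √(m - 2/5) = √(m + (⅕)*(-2)) = √(m - ⅖) = √(-⅖ + m))
y(1, 2) + (35*(-9) - 27) = √(-10 + 25*2)/5 + (35*(-9) - 27) = √(-10 + 50)/5 + (-315 - 27) = √40/5 - 342 = (2*√10)/5 - 342 = 2*√10/5 - 342 = -342 + 2*√10/5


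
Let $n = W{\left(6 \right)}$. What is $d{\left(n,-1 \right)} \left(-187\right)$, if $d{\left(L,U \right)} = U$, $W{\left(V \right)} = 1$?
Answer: $187$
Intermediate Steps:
$n = 1$
$d{\left(n,-1 \right)} \left(-187\right) = \left(-1\right) \left(-187\right) = 187$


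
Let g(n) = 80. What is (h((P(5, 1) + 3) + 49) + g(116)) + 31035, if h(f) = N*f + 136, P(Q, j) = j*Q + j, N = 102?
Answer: 37167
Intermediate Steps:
P(Q, j) = j + Q*j (P(Q, j) = Q*j + j = j + Q*j)
h(f) = 136 + 102*f (h(f) = 102*f + 136 = 136 + 102*f)
(h((P(5, 1) + 3) + 49) + g(116)) + 31035 = ((136 + 102*((1*(1 + 5) + 3) + 49)) + 80) + 31035 = ((136 + 102*((1*6 + 3) + 49)) + 80) + 31035 = ((136 + 102*((6 + 3) + 49)) + 80) + 31035 = ((136 + 102*(9 + 49)) + 80) + 31035 = ((136 + 102*58) + 80) + 31035 = ((136 + 5916) + 80) + 31035 = (6052 + 80) + 31035 = 6132 + 31035 = 37167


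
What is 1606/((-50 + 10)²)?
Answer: 803/800 ≈ 1.0037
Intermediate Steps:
1606/((-50 + 10)²) = 1606/((-40)²) = 1606/1600 = 1606*(1/1600) = 803/800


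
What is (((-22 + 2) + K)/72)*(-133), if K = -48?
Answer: 2261/18 ≈ 125.61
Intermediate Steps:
(((-22 + 2) + K)/72)*(-133) = (((-22 + 2) - 48)/72)*(-133) = ((-20 - 48)*(1/72))*(-133) = -68*1/72*(-133) = -17/18*(-133) = 2261/18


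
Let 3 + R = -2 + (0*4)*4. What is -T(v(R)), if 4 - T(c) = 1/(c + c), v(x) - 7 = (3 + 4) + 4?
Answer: -143/36 ≈ -3.9722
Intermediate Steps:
R = -5 (R = -3 + (-2 + (0*4)*4) = -3 + (-2 + 0*4) = -3 + (-2 + 0) = -3 - 2 = -5)
v(x) = 18 (v(x) = 7 + ((3 + 4) + 4) = 7 + (7 + 4) = 7 + 11 = 18)
T(c) = 4 - 1/(2*c) (T(c) = 4 - 1/(c + c) = 4 - 1/(2*c))
-T(v(R)) = -(4 - 1/2/18) = -(4 - 1/2*1/18) = -(4 - 1/36) = -1*143/36 = -143/36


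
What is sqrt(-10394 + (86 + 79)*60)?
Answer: I*sqrt(494) ≈ 22.226*I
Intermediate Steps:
sqrt(-10394 + (86 + 79)*60) = sqrt(-10394 + 165*60) = sqrt(-10394 + 9900) = sqrt(-494) = I*sqrt(494)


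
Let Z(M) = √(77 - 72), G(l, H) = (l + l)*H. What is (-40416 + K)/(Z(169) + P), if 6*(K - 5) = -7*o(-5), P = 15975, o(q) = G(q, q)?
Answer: -32324880/12760031 + 30352*√5/191400465 ≈ -2.5329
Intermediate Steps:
G(l, H) = 2*H*l (G(l, H) = (2*l)*H = 2*H*l)
o(q) = 2*q² (o(q) = 2*q*q = 2*q²)
Z(M) = √5
K = -160/3 (K = 5 + (-14*(-5)²)/6 = 5 + (-14*25)/6 = 5 + (-7*50)/6 = 5 + (⅙)*(-350) = 5 - 175/3 = -160/3 ≈ -53.333)
(-40416 + K)/(Z(169) + P) = (-40416 - 160/3)/(√5 + 15975) = -121408/(3*(15975 + √5))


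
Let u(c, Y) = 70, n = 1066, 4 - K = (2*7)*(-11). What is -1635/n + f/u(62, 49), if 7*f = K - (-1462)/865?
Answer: -272873019/225912050 ≈ -1.2079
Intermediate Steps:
K = 158 (K = 4 - 2*7*(-11) = 4 - 14*(-11) = 4 - 1*(-154) = 4 + 154 = 158)
f = 138132/6055 (f = (158 - (-1462)/865)/7 = (158 - 1*(-1462/865))/7 = (158 + 1462/865)/7 = (⅐)*(138132/865) = 138132/6055 ≈ 22.813)
-1635/n + f/u(62, 49) = -1635/1066 + (138132/6055)/70 = -1635*1/1066 + (138132/6055)*(1/70) = -1635/1066 + 69066/211925 = -272873019/225912050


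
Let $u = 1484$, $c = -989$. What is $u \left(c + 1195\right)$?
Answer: $305704$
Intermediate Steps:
$u \left(c + 1195\right) = 1484 \left(-989 + 1195\right) = 1484 \cdot 206 = 305704$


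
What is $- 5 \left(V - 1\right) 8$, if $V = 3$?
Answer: $-80$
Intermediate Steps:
$- 5 \left(V - 1\right) 8 = - 5 \left(3 - 1\right) 8 = \left(-5\right) 2 \cdot 8 = \left(-10\right) 8 = -80$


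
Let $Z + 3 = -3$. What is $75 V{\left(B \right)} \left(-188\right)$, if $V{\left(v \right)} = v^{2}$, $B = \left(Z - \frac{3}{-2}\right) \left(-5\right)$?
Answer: $-7138125$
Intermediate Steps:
$Z = -6$ ($Z = -3 - 3 = -6$)
$B = \frac{45}{2}$ ($B = \left(-6 - \frac{3}{-2}\right) \left(-5\right) = \left(-6 - - \frac{3}{2}\right) \left(-5\right) = \left(-6 + \frac{3}{2}\right) \left(-5\right) = \left(- \frac{9}{2}\right) \left(-5\right) = \frac{45}{2} \approx 22.5$)
$75 V{\left(B \right)} \left(-188\right) = 75 \left(\frac{45}{2}\right)^{2} \left(-188\right) = 75 \cdot \frac{2025}{4} \left(-188\right) = \frac{151875}{4} \left(-188\right) = -7138125$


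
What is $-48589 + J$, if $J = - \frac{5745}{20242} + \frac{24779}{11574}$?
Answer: $- \frac{2845759988731}{58570227} \approx -48587.0$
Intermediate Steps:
$J = \frac{108770972}{58570227}$ ($J = \left(-5745\right) \frac{1}{20242} + 24779 \cdot \frac{1}{11574} = - \frac{5745}{20242} + \frac{24779}{11574} = \frac{108770972}{58570227} \approx 1.8571$)
$-48589 + J = -48589 + \frac{108770972}{58570227} = - \frac{2845759988731}{58570227}$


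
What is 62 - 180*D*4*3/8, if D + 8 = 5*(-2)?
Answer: 4922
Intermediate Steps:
D = -18 (D = -8 + 5*(-2) = -8 - 10 = -18)
62 - 180*D*4*3/8 = 62 - 180*(-18*4)*3/8 = 62 - (-12960)*3*(1/8) = 62 - (-12960)*3/8 = 62 - 180*(-27) = 62 + 4860 = 4922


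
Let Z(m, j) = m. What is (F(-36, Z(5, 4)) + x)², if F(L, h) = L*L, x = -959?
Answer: 113569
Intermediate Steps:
F(L, h) = L²
(F(-36, Z(5, 4)) + x)² = ((-36)² - 959)² = (1296 - 959)² = 337² = 113569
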